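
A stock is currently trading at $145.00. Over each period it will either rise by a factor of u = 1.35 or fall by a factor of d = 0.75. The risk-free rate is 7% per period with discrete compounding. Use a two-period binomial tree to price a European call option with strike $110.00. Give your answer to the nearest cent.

Risk-neutral probability p = (1 + 0.07 − 0.75)/(1.35 − 0.75) = 0.3200/0.6000 = 0.5333
Terminal stock prices: S_uu = 264.3, S_ud = 146.8, S_dd = 81.56
Terminal payoffs (S − K): max(154.3, 0) = 154.3, max(36.81, 0) = 36.81, max(-28.44, 0) = 0
Node u (S = 195.8): V_u = 1/1.07·[0.5333·154.2625 + 0.4667·36.8125] = 92.9463
Node d (S = 108.8): V_d = 1/1.07·[0.5333·36.8125 + 0.4667·0.0000] = 18.3489
Node 0 (S = 145): V_0 = 1/1.07·[0.5333·92.9463 + 0.4667·18.3489] = 54.3310

$54.33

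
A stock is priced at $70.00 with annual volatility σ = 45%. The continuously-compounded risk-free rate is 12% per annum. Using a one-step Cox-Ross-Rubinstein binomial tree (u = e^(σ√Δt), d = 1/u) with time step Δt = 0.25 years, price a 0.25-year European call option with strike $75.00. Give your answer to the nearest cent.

CRR parameters: u = e^(σ√Δt) = e^(0.45·√0.25) = 1.2523, d = 1/u = 0.7985
Per-period rate: rΔt = 0.12·0.25 = 0.03, so R = e^0.03 = 1.0305
Risk-neutral probability p = (e^0.03 − 0.7985)/(1.2523 − 0.7985) = 0.2319/0.4538 = 0.5111
Terminal stock prices: S_u = 87.66, S_d = 55.9
Terminal payoffs (S − K): max(12.66, 0) = 12.66, max(-19.1, 0) = 0
Node 0 (S = 70): V_0 = e^(−0.03)·[0.5111·12.6626 + 0.4889·0.0000] = 6.2805

$6.28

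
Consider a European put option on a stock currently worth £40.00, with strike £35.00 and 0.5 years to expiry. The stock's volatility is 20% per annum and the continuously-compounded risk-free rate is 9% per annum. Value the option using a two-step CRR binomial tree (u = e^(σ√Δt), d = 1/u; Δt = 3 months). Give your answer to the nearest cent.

CRR parameters: u = e^(σ√Δt) = e^(0.2·√0.25) = 1.1052, d = 1/u = 0.9048
Per-period rate: rΔt = 0.09·0.25 = 0.0225, so R = e^0.0225 = 1.0228
Risk-neutral probability p = (e^0.0225 − 0.9048)/(1.1052 − 0.9048) = 0.1179/0.2003 = 0.5886
Terminal stock prices: S_uu = 48.86, S_ud = 40, S_dd = 32.75
Terminal payoffs (K − S): max(-13.86, 0) = 0, max(-5, 0) = 0, max(2.251, 0) = 2.251
Node u (S = 44.21): V_u = e^(−0.0225)·[0.5886·0.0000 + 0.4114·0.0000] = 0.0000
Node d (S = 36.19): V_d = e^(−0.0225)·[0.5886·0.0000 + 0.4114·2.2508] = 0.9054
Node 0 (S = 40): V_0 = e^(−0.0225)·[0.5886·0.0000 + 0.4114·0.9054] = 0.3642

£0.36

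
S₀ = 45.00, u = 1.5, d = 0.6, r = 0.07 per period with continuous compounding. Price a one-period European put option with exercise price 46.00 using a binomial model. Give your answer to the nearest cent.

8.41

Risk-neutral probability p = (e^0.07 − 0.6)/(1.5 − 0.6) = 0.4725/0.9000 = 0.5250
Terminal stock prices: S_u = 67.5, S_d = 27
Terminal payoffs (K − S): max(-21.5, 0) = 0, max(19, 0) = 19
Node 0 (S = 45): V_0 = e^(−0.07)·[0.5250·0.0000 + 0.4750·19.0000] = 8.4147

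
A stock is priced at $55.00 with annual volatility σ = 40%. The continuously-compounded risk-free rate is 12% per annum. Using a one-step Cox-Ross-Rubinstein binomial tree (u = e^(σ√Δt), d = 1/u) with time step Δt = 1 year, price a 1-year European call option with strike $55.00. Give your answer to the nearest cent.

$13.35

CRR parameters: u = e^(σ√Δt) = e^(0.4·√1) = 1.4918, d = 1/u = 0.6703
Per-period rate: rΔt = 0.12·1 = 0.12, so R = e^0.12 = 1.1275
Risk-neutral probability p = (e^0.12 − 0.6703)/(1.4918 − 0.6703) = 0.4572/0.8215 = 0.5565
Terminal stock prices: S_u = 82.05, S_d = 36.87
Terminal payoffs (S − K): max(27.05, 0) = 27.05, max(-18.13, 0) = 0
Node 0 (S = 55): V_0 = e^(−0.12)·[0.5565·27.0504 + 0.4435·0.0000] = 13.3516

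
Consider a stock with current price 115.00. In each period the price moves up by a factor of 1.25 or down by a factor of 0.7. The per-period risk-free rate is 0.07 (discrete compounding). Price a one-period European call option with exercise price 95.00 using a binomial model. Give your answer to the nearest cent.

Risk-neutral probability p = (1 + 0.07 − 0.7)/(1.25 − 0.7) = 0.3700/0.5500 = 0.6727
Terminal stock prices: S_u = 143.8, S_d = 80.5
Terminal payoffs (S − K): max(48.75, 0) = 48.75, max(-14.5, 0) = 0
Node 0 (S = 115): V_0 = 1/1.07·[0.6727·48.7500 + 0.3273·0.0000] = 30.6500

30.65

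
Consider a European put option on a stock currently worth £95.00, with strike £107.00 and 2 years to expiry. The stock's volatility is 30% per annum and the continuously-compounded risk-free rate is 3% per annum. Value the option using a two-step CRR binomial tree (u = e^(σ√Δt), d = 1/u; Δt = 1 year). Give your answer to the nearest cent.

£19.85

CRR parameters: u = e^(σ√Δt) = e^(0.3·√1) = 1.3499, d = 1/u = 0.7408
Per-period rate: rΔt = 0.03·1 = 0.03, so R = e^0.03 = 1.0305
Risk-neutral probability p = (e^0.03 − 0.7408)/(1.3499 − 0.7408) = 0.2896/0.6090 = 0.4756
Terminal stock prices: S_uu = 173.1, S_ud = 95, S_dd = 52.14
Terminal payoffs (K − S): max(-66.1, 0) = 0, max(12, 0) = 12, max(54.86, 0) = 54.86
Node u (S = 128.2): V_u = e^(−0.03)·[0.4756·0.0000 + 0.5244·12.0000] = 6.1073
Node d (S = 70.38): V_d = e^(−0.03)·[0.4756·12.0000 + 0.5244·54.8629] = 33.4599
Node 0 (S = 95): V_0 = e^(−0.03)·[0.4756·6.1073 + 0.5244·33.4599] = 19.8476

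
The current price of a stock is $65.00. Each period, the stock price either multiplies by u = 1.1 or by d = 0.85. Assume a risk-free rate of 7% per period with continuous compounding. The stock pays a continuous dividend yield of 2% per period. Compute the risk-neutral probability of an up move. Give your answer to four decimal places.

p = 0.8051

Per-period risk-free factor R = e^0.07 = 1.0725; dividend-adjusted growth = e^(0.07−0.02) = 1.0513.
Risk-neutral probability p = (1.0513 − 0.85)/(1.1 − 0.85) = 0.2013/0.2500 = 0.8051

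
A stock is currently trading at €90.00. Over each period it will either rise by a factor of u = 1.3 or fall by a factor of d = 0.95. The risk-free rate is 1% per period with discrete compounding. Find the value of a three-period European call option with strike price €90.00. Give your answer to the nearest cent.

Risk-neutral probability p = (1 + 0.01 − 0.95)/(1.3 − 0.95) = 0.0600/0.3500 = 0.1714
Terminal stock prices: S_uuu = 197.7, S_uud = 144.5, S_udd = 105.6, S_ddd = 77.16
Terminal payoffs (S − K): max(107.7, 0) = 107.7, max(54.5, 0) = 54.5, max(15.59, 0) = 15.59, max(-12.84, 0) = 0
Node uu (S = 152.1): V_uu = 1/1.01·[0.1714·107.7300 + 0.8286·54.4950] = 62.9911
Node ud (S = 111.1): V_ud = 1/1.01·[0.1714·54.4950 + 0.8286·15.5925] = 22.0411
Node dd (S = 81.22): V_dd = 1/1.01·[0.1714·15.5925 + 0.8286·0.0000] = 2.6465
Node u (S = 117): V_u = 1/1.01·[0.1714·62.9911 + 0.8286·22.0411] = 28.7734
Node d (S = 85.5): V_d = 1/1.01·[0.1714·22.0411 + 0.8286·2.6465] = 5.9122
Node 0 (S = 90): V_0 = 1/1.01·[0.1714·28.7734 + 0.8286·5.9122] = 9.7339

€9.73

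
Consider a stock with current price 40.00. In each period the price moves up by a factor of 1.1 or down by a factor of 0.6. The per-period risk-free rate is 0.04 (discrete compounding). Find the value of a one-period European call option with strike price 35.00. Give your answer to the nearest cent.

7.62

Risk-neutral probability p = (1 + 0.04 − 0.6)/(1.1 − 0.6) = 0.4400/0.5000 = 0.8800
Terminal stock prices: S_u = 44, S_d = 24
Terminal payoffs (S − K): max(9, 0) = 9, max(-11, 0) = 0
Node 0 (S = 40): V_0 = 1/1.04·[0.8800·9.0000 + 0.1200·0.0000] = 7.6154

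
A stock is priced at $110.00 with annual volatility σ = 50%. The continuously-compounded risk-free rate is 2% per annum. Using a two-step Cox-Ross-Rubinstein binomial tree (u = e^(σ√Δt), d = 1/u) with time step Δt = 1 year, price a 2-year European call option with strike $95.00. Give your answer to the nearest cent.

CRR parameters: u = e^(σ√Δt) = e^(0.5·√1) = 1.6487, d = 1/u = 0.6065
Per-period rate: rΔt = 0.02·1 = 0.02, so R = e^0.02 = 1.0202
Risk-neutral probability p = (e^0.02 − 0.6065)/(1.6487 − 0.6065) = 0.4137/1.0422 = 0.3969
Terminal stock prices: S_uu = 299, S_ud = 110, S_dd = 40.47
Terminal payoffs (S − K): max(204, 0) = 204, max(15, 0) = 15, max(-54.53, 0) = 0
Node u (S = 181.4): V_u = e^(−0.02)·[0.3969·204.0110 + 0.6031·15.0000] = 88.2405
Node d (S = 66.72): V_d = e^(−0.02)·[0.3969·15.0000 + 0.6031·0.0000] = 5.8360
Node 0 (S = 110): V_0 = e^(−0.02)·[0.3969·88.2405 + 0.6031·5.8360] = 37.7811

$37.78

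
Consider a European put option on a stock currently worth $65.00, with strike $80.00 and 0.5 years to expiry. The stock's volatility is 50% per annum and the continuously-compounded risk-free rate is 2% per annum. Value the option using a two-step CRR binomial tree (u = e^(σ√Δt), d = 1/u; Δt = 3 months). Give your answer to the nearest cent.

CRR parameters: u = e^(σ√Δt) = e^(0.5·√0.25) = 1.2840, d = 1/u = 0.7788
Per-period rate: rΔt = 0.02·0.25 = 0.005, so R = e^0.005 = 1.0050
Risk-neutral probability p = (e^0.005 − 0.7788)/(1.2840 − 0.7788) = 0.2262/0.5052 = 0.4477
Terminal stock prices: S_uu = 107.2, S_ud = 65, S_dd = 39.42
Terminal payoffs (K − S): max(-27.17, 0) = 0, max(15, 0) = 15, max(40.58, 0) = 40.58
Node u (S = 83.46): V_u = e^(−0.005)·[0.4477·0.0000 + 0.5523·15.0000] = 8.2425
Node d (S = 50.62): V_d = e^(−0.005)·[0.4477·15.0000 + 0.5523·40.5755] = 28.9789
Node 0 (S = 65): V_0 = e^(−0.005)·[0.4477·8.2425 + 0.5523·28.9789] = 19.5961

$19.60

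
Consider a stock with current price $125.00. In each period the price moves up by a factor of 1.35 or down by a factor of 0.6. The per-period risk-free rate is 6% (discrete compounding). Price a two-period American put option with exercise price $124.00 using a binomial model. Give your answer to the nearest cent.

Risk-neutral probability p = (1 + 0.06 − 0.6)/(1.35 − 0.6) = 0.4600/0.7500 = 0.6133
Terminal stock prices: S_uu = 227.8, S_ud = 101.2, S_dd = 45
Terminal payoffs (K − S): max(-103.8, 0) = 0, max(22.75, 0) = 22.75, max(79, 0) = 79
Node u (S = 168.8): continuation = 1/1.06·[0.6133·0.0000 + 0.3867·22.7500] = 8.2987; exercise value = 0.0000 ≤ continuation, so V_u = 8.2987
Node d (S = 75): continuation = 1/1.06·[0.6133·22.7500 + 0.3867·79.0000] = 41.9811; exercise value = 49.0000 > continuation, so V_d = 49.0000 (exercise)
Node 0 (S = 125): continuation = 1/1.06·[0.6133·8.2987 + 0.3867·49.0000] = 22.6760; exercise value = 0.0000 ≤ continuation, so V_0 = 22.6760

$22.68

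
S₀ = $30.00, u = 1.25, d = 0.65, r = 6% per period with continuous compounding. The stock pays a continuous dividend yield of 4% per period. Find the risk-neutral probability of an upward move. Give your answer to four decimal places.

Per-period risk-free factor R = e^0.06 = 1.0618; dividend-adjusted growth = e^(0.06−0.04) = 1.0202.
Risk-neutral probability p = (1.0202 − 0.65)/(1.25 − 0.65) = 0.3702/0.6000 = 0.6170

p = 0.6170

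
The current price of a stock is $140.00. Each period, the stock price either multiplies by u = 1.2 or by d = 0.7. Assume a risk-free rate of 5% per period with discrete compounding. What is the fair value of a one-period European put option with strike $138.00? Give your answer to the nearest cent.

$11.43

Risk-neutral probability p = (1 + 0.05 − 0.7)/(1.2 − 0.7) = 0.3500/0.5000 = 0.7000
Terminal stock prices: S_u = 168, S_d = 98
Terminal payoffs (K − S): max(-30, 0) = 0, max(40, 0) = 40
Node 0 (S = 140): V_0 = 1/1.05·[0.7000·0.0000 + 0.3000·40.0000] = 11.4286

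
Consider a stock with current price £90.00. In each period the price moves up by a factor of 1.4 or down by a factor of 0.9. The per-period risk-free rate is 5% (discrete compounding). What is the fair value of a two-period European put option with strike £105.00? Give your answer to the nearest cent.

£14.27

Risk-neutral probability p = (1 + 0.05 − 0.9)/(1.4 − 0.9) = 0.1500/0.5000 = 0.3000
Terminal stock prices: S_uu = 176.4, S_ud = 113.4, S_dd = 72.9
Terminal payoffs (K − S): max(-71.4, 0) = 0, max(-8.4, 0) = 0, max(32.1, 0) = 32.1
Node u (S = 126): V_u = 1/1.05·[0.3000·0.0000 + 0.7000·0.0000] = 0.0000
Node d (S = 81): V_d = 1/1.05·[0.3000·0.0000 + 0.7000·32.1000] = 21.4000
Node 0 (S = 90): V_0 = 1/1.05·[0.3000·0.0000 + 0.7000·21.4000] = 14.2667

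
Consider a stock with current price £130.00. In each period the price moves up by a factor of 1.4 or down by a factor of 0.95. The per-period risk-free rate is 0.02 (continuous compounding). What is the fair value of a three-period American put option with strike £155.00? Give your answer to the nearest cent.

£26.06

Risk-neutral probability p = (e^0.02 − 0.95)/(1.4 − 0.95) = 0.0702/0.4500 = 0.1560
Terminal stock prices: S_uuu = 356.7, S_uud = 242.1, S_udd = 164.3, S_ddd = 111.5
Terminal payoffs (K − S): max(-201.7, 0) = 0, max(-87.06, 0) = 0, max(-9.255, 0) = 0, max(43.54, 0) = 43.54
Node uu (S = 254.8): continuation = e^(−0.02)·[0.1560·0.0000 + 0.8440·0.0000] = 0.0000; exercise value = 0.0000 ≤ continuation, so V_uu = 0.0000
Node ud (S = 172.9): continuation = e^(−0.02)·[0.1560·0.0000 + 0.8440·0.0000] = 0.0000; exercise value = 0.0000 ≤ continuation, so V_ud = 0.0000
Node dd (S = 117.3): continuation = e^(−0.02)·[0.1560·0.0000 + 0.8440·43.5413] = 36.0210; exercise value = 37.6750 > continuation, so V_dd = 37.6750 (exercise)
Node u (S = 182): continuation = e^(−0.02)·[0.1560·0.0000 + 0.8440·0.0000] = 0.0000; exercise value = 0.0000 ≤ continuation, so V_u = 0.0000
Node d (S = 123.5): continuation = e^(−0.02)·[0.1560·0.0000 + 0.8440·37.6750] = 31.1680; exercise value = 31.5000 > continuation, so V_d = 31.5000 (exercise)
Node 0 (S = 130): continuation = e^(−0.02)·[0.1560·0.0000 + 0.8440·31.5000] = 26.0595; exercise value = 25.0000 ≤ continuation, so V_0 = 26.0595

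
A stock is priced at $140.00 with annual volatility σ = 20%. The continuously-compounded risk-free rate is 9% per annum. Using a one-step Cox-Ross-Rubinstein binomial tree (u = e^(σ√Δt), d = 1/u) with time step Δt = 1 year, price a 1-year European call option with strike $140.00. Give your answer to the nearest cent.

$19.38

CRR parameters: u = e^(σ√Δt) = e^(0.2·√1) = 1.2214, d = 1/u = 0.8187
Per-period rate: rΔt = 0.09·1 = 0.09, so R = e^0.09 = 1.0942
Risk-neutral probability p = (e^0.09 − 0.8187)/(1.2214 − 0.8187) = 0.2754/0.4027 = 0.6840
Terminal stock prices: S_u = 171, S_d = 114.6
Terminal payoffs (S − K): max(31, 0) = 31, max(-25.38, 0) = 0
Node 0 (S = 140): V_0 = e^(−0.09)·[0.6840·30.9964 + 0.3160·0.0000] = 19.3779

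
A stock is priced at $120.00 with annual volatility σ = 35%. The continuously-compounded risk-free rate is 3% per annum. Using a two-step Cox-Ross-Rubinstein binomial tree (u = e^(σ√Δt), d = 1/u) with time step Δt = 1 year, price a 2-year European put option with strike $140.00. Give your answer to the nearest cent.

CRR parameters: u = e^(σ√Δt) = e^(0.35·√1) = 1.4191, d = 1/u = 0.7047
Per-period rate: rΔt = 0.03·1 = 0.03, so R = e^0.03 = 1.0305
Risk-neutral probability p = (e^0.03 − 0.7047)/(1.4191 − 0.7047) = 0.3258/0.7144 = 0.4560
Terminal stock prices: S_uu = 241.7, S_ud = 120, S_dd = 59.59
Terminal payoffs (K − S): max(-101.7, 0) = 0, max(20, 0) = 20, max(80.41, 0) = 80.41
Node u (S = 170.3): V_u = e^(−0.03)·[0.4560·0.0000 + 0.5440·20.0000] = 10.5582
Node d (S = 84.56): V_d = e^(−0.03)·[0.4560·20.0000 + 0.5440·80.4098] = 51.2998
Node 0 (S = 120): V_0 = e^(−0.03)·[0.4560·10.5582 + 0.5440·51.2998] = 31.7540

$31.75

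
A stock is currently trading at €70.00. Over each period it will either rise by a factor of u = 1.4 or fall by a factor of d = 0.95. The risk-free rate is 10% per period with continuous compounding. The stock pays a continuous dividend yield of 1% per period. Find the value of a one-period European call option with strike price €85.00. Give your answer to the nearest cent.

€3.77

Per-period risk-free factor R = e^0.1 = 1.1052; dividend-adjusted growth = e^(0.1−0.01) = 1.0942.
Risk-neutral probability p = (1.0942 − 0.95)/(1.4 − 0.95) = 0.1442/0.4500 = 0.3204
Terminal stock prices: S_u = 98, S_d = 66.5
Terminal payoffs (S − K): max(13, 0) = 13, max(-18.5, 0) = 0
Node 0 (S = 70): V_0 = e^(−0.1)·[0.3204·13.0000 + 0.6796·0.0000] = 3.7687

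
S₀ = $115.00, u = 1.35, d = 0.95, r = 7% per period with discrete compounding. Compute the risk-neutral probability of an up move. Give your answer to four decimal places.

Risk-neutral probability p = (1 + 0.07 − 0.95)/(1.35 − 0.95) = 0.1200/0.4000 = 0.3000

p = 0.3000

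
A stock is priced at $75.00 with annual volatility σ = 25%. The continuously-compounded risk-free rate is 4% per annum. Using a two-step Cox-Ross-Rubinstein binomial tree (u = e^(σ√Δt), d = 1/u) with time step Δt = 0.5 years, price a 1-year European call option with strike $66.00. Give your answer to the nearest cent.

$14.63

CRR parameters: u = e^(σ√Δt) = e^(0.25·√0.5) = 1.1934, d = 1/u = 0.8380
Per-period rate: rΔt = 0.04·0.5 = 0.02, so R = e^0.02 = 1.0202
Risk-neutral probability p = (e^0.02 − 0.8380)/(1.1934 − 0.8380) = 0.1822/0.3554 = 0.5128
Terminal stock prices: S_uu = 106.8, S_ud = 75, S_dd = 52.66
Terminal payoffs (S − K): max(40.81, 0) = 40.81, max(9, 0) = 9, max(-13.34, 0) = 0
Node u (S = 89.5): V_u = e^(−0.02)·[0.5128·40.8089 + 0.4872·9.0000] = 24.8092
Node d (S = 62.85): V_d = e^(−0.02)·[0.5128·9.0000 + 0.4872·0.0000] = 4.5235
Node 0 (S = 75): V_0 = e^(−0.02)·[0.5128·24.8092 + 0.4872·4.5235] = 14.6297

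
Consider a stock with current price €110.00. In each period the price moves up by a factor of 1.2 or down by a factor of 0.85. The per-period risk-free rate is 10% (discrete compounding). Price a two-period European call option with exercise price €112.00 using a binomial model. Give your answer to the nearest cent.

Risk-neutral probability p = (1 + 0.1 − 0.85)/(1.2 − 0.85) = 0.2500/0.3500 = 0.7143
Terminal stock prices: S_uu = 158.4, S_ud = 112.2, S_dd = 79.47
Terminal payoffs (S − K): max(46.4, 0) = 46.4, max(0.2, 0) = 0.2, max(-32.53, 0) = 0
Node u (S = 132): V_u = 1/1.1·[0.7143·46.4000 + 0.2857·0.2000] = 30.1818
Node d (S = 93.5): V_d = 1/1.1·[0.7143·0.2000 + 0.2857·0.0000] = 0.1299
Node 0 (S = 110): V_0 = 1/1.1·[0.7143·30.1818 + 0.2857·0.1299] = 19.6323

€19.63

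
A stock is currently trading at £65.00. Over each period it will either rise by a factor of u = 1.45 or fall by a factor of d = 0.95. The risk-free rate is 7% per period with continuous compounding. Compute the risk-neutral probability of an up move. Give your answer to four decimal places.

p = 0.2450

Risk-neutral probability p = (e^0.07 − 0.95)/(1.45 − 0.95) = 0.1225/0.5000 = 0.2450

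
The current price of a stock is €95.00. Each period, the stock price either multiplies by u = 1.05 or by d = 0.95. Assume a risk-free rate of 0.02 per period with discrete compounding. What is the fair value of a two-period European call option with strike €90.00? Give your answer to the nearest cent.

Risk-neutral probability p = (1 + 0.02 − 0.95)/(1.05 − 0.95) = 0.0700/0.1000 = 0.7000
Terminal stock prices: S_uu = 104.7, S_ud = 94.76, S_dd = 85.74
Terminal payoffs (S − K): max(14.74, 0) = 14.74, max(4.762, 0) = 4.762, max(-4.263, 0) = 0
Node u (S = 99.75): V_u = 1/1.02·[0.7000·14.7375 + 0.3000·4.7625] = 11.5147
Node d (S = 90.25): V_d = 1/1.02·[0.7000·4.7625 + 0.3000·0.0000] = 3.2684
Node 0 (S = 95): V_0 = 1/1.02·[0.7000·11.5147 + 0.3000·3.2684] = 8.8635

€8.86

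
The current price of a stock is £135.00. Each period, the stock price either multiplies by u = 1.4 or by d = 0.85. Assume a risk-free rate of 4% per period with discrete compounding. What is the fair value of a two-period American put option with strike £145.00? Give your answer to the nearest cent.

Risk-neutral probability p = (1 + 0.04 − 0.85)/(1.4 − 0.85) = 0.1900/0.5500 = 0.3455
Terminal stock prices: S_uu = 264.6, S_ud = 160.7, S_dd = 97.54
Terminal payoffs (K − S): max(-119.6, 0) = 0, max(-15.65, 0) = 0, max(47.46, 0) = 47.46
Node u (S = 189): continuation = 1/1.04·[0.3455·0.0000 + 0.6545·0.0000] = 0.0000; exercise value = 0.0000 ≤ continuation, so V_u = 0.0000
Node d (S = 114.8): continuation = 1/1.04·[0.3455·0.0000 + 0.6545·47.4625] = 29.8715; exercise value = 30.2500 > continuation, so V_d = 30.2500 (exercise)
Node 0 (S = 135): continuation = 1/1.04·[0.3455·0.0000 + 0.6545·30.2500] = 19.0385; exercise value = 10.0000 ≤ continuation, so V_0 = 19.0385

£19.04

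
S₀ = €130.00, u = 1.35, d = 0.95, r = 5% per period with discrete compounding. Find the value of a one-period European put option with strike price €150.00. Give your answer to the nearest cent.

€18.93

Risk-neutral probability p = (1 + 0.05 − 0.95)/(1.35 − 0.95) = 0.1000/0.4000 = 0.2500
Terminal stock prices: S_u = 175.5, S_d = 123.5
Terminal payoffs (K − S): max(-25.5, 0) = 0, max(26.5, 0) = 26.5
Node 0 (S = 130): V_0 = 1/1.05·[0.2500·0.0000 + 0.7500·26.5000] = 18.9286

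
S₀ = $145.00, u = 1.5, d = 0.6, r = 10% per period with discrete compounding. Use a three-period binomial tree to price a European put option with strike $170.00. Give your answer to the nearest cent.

$31.83

Risk-neutral probability p = (1 + 0.1 − 0.6)/(1.5 − 0.6) = 0.5000/0.9000 = 0.5556
Terminal stock prices: S_uuu = 489.4, S_uud = 195.8, S_udd = 78.3, S_ddd = 31.32
Terminal payoffs (K − S): max(-319.4, 0) = 0, max(-25.75, 0) = 0, max(91.7, 0) = 91.7, max(138.7, 0) = 138.7
Node uu (S = 326.2): V_uu = 1/1.1·[0.5556·0.0000 + 0.4444·0.0000] = 0.0000
Node ud (S = 130.5): V_ud = 1/1.1·[0.5556·0.0000 + 0.4444·91.7000] = 37.0505
Node dd (S = 52.2): V_dd = 1/1.1·[0.5556·91.7000 + 0.4444·138.6800] = 102.3455
Node u (S = 217.5): V_u = 1/1.1·[0.5556·0.0000 + 0.4444·37.0505] = 14.9699
Node d (S = 87): V_d = 1/1.1·[0.5556·37.0505 + 0.4444·102.3455] = 60.0641
Node 0 (S = 145): V_0 = 1/1.1·[0.5556·14.9699 + 0.4444·60.0641] = 31.8289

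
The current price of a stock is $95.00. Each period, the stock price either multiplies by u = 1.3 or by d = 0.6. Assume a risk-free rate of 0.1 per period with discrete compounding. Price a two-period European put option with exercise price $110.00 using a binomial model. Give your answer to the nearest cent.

$17.22

Risk-neutral probability p = (1 + 0.1 − 0.6)/(1.3 − 0.6) = 0.5000/0.7000 = 0.7143
Terminal stock prices: S_uu = 160.6, S_ud = 74.1, S_dd = 34.2
Terminal payoffs (K − S): max(-50.55, 0) = 0, max(35.9, 0) = 35.9, max(75.8, 0) = 75.8
Node u (S = 123.5): V_u = 1/1.1·[0.7143·0.0000 + 0.2857·35.9000] = 9.3247
Node d (S = 57): V_d = 1/1.1·[0.7143·35.9000 + 0.2857·75.8000] = 43.0000
Node 0 (S = 95): V_0 = 1/1.1·[0.7143·9.3247 + 0.2857·43.0000] = 17.2238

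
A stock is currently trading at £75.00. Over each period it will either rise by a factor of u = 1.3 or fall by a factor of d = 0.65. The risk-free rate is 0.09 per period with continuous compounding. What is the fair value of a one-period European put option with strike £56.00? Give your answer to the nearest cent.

Risk-neutral probability p = (e^0.09 − 0.65)/(1.3 − 0.65) = 0.4442/0.6500 = 0.6833
Terminal stock prices: S_u = 97.5, S_d = 48.75
Terminal payoffs (K − S): max(-41.5, 0) = 0, max(7.25, 0) = 7.25
Node 0 (S = 75): V_0 = e^(−0.09)·[0.6833·0.0000 + 0.3167·7.2500] = 2.0982

£2.10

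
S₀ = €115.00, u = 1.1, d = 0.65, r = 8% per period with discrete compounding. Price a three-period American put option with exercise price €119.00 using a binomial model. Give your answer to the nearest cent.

Risk-neutral probability p = (1 + 0.08 − 0.65)/(1.1 − 0.65) = 0.4300/0.4500 = 0.9556
Terminal stock prices: S_uuu = 153.1, S_uud = 90.45, S_udd = 53.45, S_ddd = 31.58
Terminal payoffs (K − S): max(-34.07, 0) = 0, max(28.55, 0) = 28.55, max(65.55, 0) = 65.55, max(87.42, 0) = 87.42
Node uu (S = 139.2): continuation = 1/1.08·[0.9556·0.0000 + 0.0444·28.5525] = 1.1750; exercise value = 0.0000 ≤ continuation, so V_uu = 1.1750
Node ud (S = 82.23): continuation = 1/1.08·[0.9556·28.5525 + 0.0444·65.5537] = 27.9602; exercise value = 36.7750 > continuation, so V_ud = 36.7750 (exercise)
Node dd (S = 48.59): continuation = 1/1.08·[0.9556·65.5537 + 0.0444·87.4181] = 61.5977; exercise value = 70.4125 > continuation, so V_dd = 70.4125 (exercise)
Node u (S = 126.5): continuation = 1/1.08·[0.9556·1.1750 + 0.0444·36.7750] = 2.5530; exercise value = 0.0000 ≤ continuation, so V_u = 2.5530
Node d (S = 74.75): continuation = 1/1.08·[0.9556·36.7750 + 0.0444·70.4125] = 35.4352; exercise value = 44.2500 > continuation, so V_d = 44.2500 (exercise)
Node 0 (S = 115): continuation = 1/1.08·[0.9556·2.5530 + 0.0444·44.2500] = 4.0798; exercise value = 4.0000 ≤ continuation, so V_0 = 4.0798

€4.08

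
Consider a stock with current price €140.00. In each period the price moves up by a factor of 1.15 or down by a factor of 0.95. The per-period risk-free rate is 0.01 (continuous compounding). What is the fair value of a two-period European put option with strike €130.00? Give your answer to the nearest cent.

€1.75

Risk-neutral probability p = (e^0.01 − 0.95)/(1.15 − 0.95) = 0.0601/0.2000 = 0.3003
Terminal stock prices: S_uu = 185.1, S_ud = 152.9, S_dd = 126.3
Terminal payoffs (K − S): max(-55.15, 0) = 0, max(-22.95, 0) = 0, max(3.65, 0) = 3.65
Node u (S = 161): V_u = e^(−0.01)·[0.3003·0.0000 + 0.6997·0.0000] = 0.0000
Node d (S = 133): V_d = e^(−0.01)·[0.3003·0.0000 + 0.6997·3.6500] = 2.5287
Node 0 (S = 140): V_0 = e^(−0.01)·[0.3003·0.0000 + 0.6997·2.5287] = 1.7518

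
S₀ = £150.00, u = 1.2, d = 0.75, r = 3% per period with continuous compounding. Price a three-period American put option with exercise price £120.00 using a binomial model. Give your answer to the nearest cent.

Risk-neutral probability p = (e^0.03 − 0.75)/(1.2 − 0.75) = 0.2805/0.4500 = 0.6232
Terminal stock prices: S_uuu = 259.2, S_uud = 162, S_udd = 101.2, S_ddd = 63.28
Terminal payoffs (K − S): max(-139.2, 0) = 0, max(-42, 0) = 0, max(18.75, 0) = 18.75, max(56.72, 0) = 56.72
Node uu (S = 216): continuation = e^(−0.03)·[0.6232·0.0000 + 0.3768·0.0000] = 0.0000; exercise value = 0.0000 ≤ continuation, so V_uu = 0.0000
Node ud (S = 135): continuation = e^(−0.03)·[0.6232·0.0000 + 0.3768·18.7500] = 6.8556; exercise value = 0.0000 ≤ continuation, so V_ud = 6.8556
Node dd (S = 84.38): continuation = e^(−0.03)·[0.6232·18.7500 + 0.3768·56.7188] = 32.0785; exercise value = 35.6250 > continuation, so V_dd = 35.6250 (exercise)
Node u (S = 180): continuation = e^(−0.03)·[0.6232·0.0000 + 0.3768·6.8556] = 2.5066; exercise value = 0.0000 ≤ continuation, so V_u = 2.5066
Node d (S = 112.5): continuation = e^(−0.03)·[0.6232·6.8556 + 0.3768·35.6250] = 17.1720; exercise value = 7.5000 ≤ continuation, so V_d = 17.1720
Node 0 (S = 150): continuation = e^(−0.03)·[0.6232·2.5066 + 0.3768·17.1720] = 7.7947; exercise value = 0.0000 ≤ continuation, so V_0 = 7.7947

£7.79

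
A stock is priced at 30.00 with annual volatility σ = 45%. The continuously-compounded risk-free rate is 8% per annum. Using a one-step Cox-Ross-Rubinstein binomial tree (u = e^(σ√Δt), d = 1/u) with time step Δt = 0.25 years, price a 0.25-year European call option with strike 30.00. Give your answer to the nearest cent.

CRR parameters: u = e^(σ√Δt) = e^(0.45·√0.25) = 1.2523, d = 1/u = 0.7985
Per-period rate: rΔt = 0.08·0.25 = 0.02, so R = e^0.02 = 1.0202
Risk-neutral probability p = (e^0.02 − 0.7985)/(1.2523 − 0.7985) = 0.2217/0.4538 = 0.4885
Terminal stock prices: S_u = 37.57, S_d = 23.96
Terminal payoffs (S − K): max(7.57, 0) = 7.57, max(-6.045, 0) = 0
Node 0 (S = 30): V_0 = e^(−0.02)·[0.4885·7.5697 + 0.5115·0.0000] = 3.6246

3.62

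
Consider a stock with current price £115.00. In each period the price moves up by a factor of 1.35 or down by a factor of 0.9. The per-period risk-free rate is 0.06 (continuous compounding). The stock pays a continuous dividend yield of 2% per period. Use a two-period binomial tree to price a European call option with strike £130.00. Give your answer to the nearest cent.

£10.62

Per-period risk-free factor R = e^0.06 = 1.0618; dividend-adjusted growth = e^(0.06−0.02) = 1.0408.
Risk-neutral probability p = (1.0408 − 0.9)/(1.35 − 0.9) = 0.1408/0.4500 = 0.3129
Terminal stock prices: S_uu = 209.6, S_ud = 139.7, S_dd = 93.15
Terminal payoffs (S − K): max(79.59, 0) = 79.59, max(9.725, 0) = 9.725, max(-36.85, 0) = 0
Node u (S = 155.2): V_u = e^(−0.06)·[0.3129·79.5875 + 0.6871·9.7250] = 29.7465
Node d (S = 103.5): V_d = e^(−0.06)·[0.3129·9.7250 + 0.6871·0.0000] = 2.8659
Node 0 (S = 115): V_0 = e^(−0.06)·[0.3129·29.7465 + 0.6871·2.8659] = 10.6204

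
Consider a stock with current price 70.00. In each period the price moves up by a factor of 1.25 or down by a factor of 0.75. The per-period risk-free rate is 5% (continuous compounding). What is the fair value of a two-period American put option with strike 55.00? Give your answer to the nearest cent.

2.23

Risk-neutral probability p = (e^0.05 − 0.75)/(1.25 − 0.75) = 0.3013/0.5000 = 0.6025
Terminal stock prices: S_uu = 109.4, S_ud = 65.62, S_dd = 39.38
Terminal payoffs (K − S): max(-54.38, 0) = 0, max(-10.62, 0) = 0, max(15.62, 0) = 15.62
Node u (S = 87.5): continuation = e^(−0.05)·[0.6025·0.0000 + 0.3975·0.0000] = 0.0000; exercise value = 0.0000 ≤ continuation, so V_u = 0.0000
Node d (S = 52.5): continuation = e^(−0.05)·[0.6025·0.0000 + 0.3975·15.6250] = 5.9074; exercise value = 2.5000 ≤ continuation, so V_d = 5.9074
Node 0 (S = 70): continuation = e^(−0.05)·[0.6025·0.0000 + 0.3975·5.9074] = 2.2334; exercise value = 0.0000 ≤ continuation, so V_0 = 2.2334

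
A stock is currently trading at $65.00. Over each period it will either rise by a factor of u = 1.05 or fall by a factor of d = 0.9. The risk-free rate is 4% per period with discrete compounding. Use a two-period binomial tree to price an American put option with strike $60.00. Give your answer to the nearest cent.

$0.10

Risk-neutral probability p = (1 + 0.04 − 0.9)/(1.05 − 0.9) = 0.1400/0.1500 = 0.9333
Terminal stock prices: S_uu = 71.66, S_ud = 61.43, S_dd = 52.65
Terminal payoffs (K − S): max(-11.66, 0) = 0, max(-1.425, 0) = 0, max(7.35, 0) = 7.35
Node u (S = 68.25): continuation = 1/1.04·[0.9333·0.0000 + 0.0667·0.0000] = 0.0000; exercise value = 0.0000 ≤ continuation, so V_u = 0.0000
Node d (S = 58.5): continuation = 1/1.04·[0.9333·0.0000 + 0.0667·7.3500] = 0.4712; exercise value = 1.5000 > continuation, so V_d = 1.5000 (exercise)
Node 0 (S = 65): continuation = 1/1.04·[0.9333·0.0000 + 0.0667·1.5000] = 0.0962; exercise value = 0.0000 ≤ continuation, so V_0 = 0.0962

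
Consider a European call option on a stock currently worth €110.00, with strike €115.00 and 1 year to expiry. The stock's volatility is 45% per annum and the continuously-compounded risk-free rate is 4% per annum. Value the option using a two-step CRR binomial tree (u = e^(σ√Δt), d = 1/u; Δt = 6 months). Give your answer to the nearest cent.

CRR parameters: u = e^(σ√Δt) = e^(0.45·√0.5) = 1.3746, d = 1/u = 0.7275
Per-period rate: rΔt = 0.04·0.5 = 0.02, so R = e^0.02 = 1.0202
Risk-neutral probability p = (e^0.02 − 0.7275)/(1.3746 − 0.7275) = 0.2927/0.6472 = 0.4523
Terminal stock prices: S_uu = 207.9, S_ud = 110, S_dd = 58.21
Terminal payoffs (S − K): max(92.86, 0) = 92.86, max(-5, 0) = 0, max(-56.79, 0) = 0
Node u (S = 151.2): V_u = e^(−0.02)·[0.4523·92.8624 + 0.5477·0.0000] = 41.1726
Node d (S = 80.02): V_d = e^(−0.02)·[0.4523·0.0000 + 0.5477·0.0000] = 0.0000
Node 0 (S = 110): V_0 = e^(−0.02)·[0.4523·41.1726 + 0.5477·0.0000] = 18.2548

€18.25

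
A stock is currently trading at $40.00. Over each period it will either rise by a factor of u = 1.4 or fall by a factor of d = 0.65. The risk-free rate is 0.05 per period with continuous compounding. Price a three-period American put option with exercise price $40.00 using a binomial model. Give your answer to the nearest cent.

$7.82

Risk-neutral probability p = (e^0.05 − 0.65)/(1.4 − 0.65) = 0.4013/0.7500 = 0.5350
Terminal stock prices: S_uuu = 109.8, S_uud = 50.96, S_udd = 23.66, S_ddd = 10.98
Terminal payoffs (K − S): max(-69.76, 0) = 0, max(-10.96, 0) = 0, max(16.34, 0) = 16.34, max(29.02, 0) = 29.02
Node uu (S = 78.4): continuation = e^(−0.05)·[0.5350·0.0000 + 0.4650·0.0000] = 0.0000; exercise value = 0.0000 ≤ continuation, so V_uu = 0.0000
Node ud (S = 36.4): continuation = e^(−0.05)·[0.5350·0.0000 + 0.4650·16.3400] = 7.2271; exercise value = 3.6000 ≤ continuation, so V_ud = 7.2271
Node dd (S = 16.9): continuation = e^(−0.05)·[0.5350·16.3400 + 0.4650·29.0150] = 21.1492; exercise value = 23.1000 > continuation, so V_dd = 23.1000 (exercise)
Node u (S = 56): continuation = e^(−0.05)·[0.5350·0.0000 + 0.4650·7.2271] = 3.1965; exercise value = 0.0000 ≤ continuation, so V_u = 3.1965
Node d (S = 26): continuation = e^(−0.05)·[0.5350·7.2271 + 0.4650·23.1000] = 13.8951; exercise value = 14.0000 > continuation, so V_d = 14.0000 (exercise)
Node 0 (S = 40): continuation = e^(−0.05)·[0.5350·3.1965 + 0.4650·14.0000] = 7.8189; exercise value = 0.0000 ≤ continuation, so V_0 = 7.8189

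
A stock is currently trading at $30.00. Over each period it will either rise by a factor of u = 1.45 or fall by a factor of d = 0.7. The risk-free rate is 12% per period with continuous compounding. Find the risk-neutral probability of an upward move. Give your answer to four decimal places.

Risk-neutral probability p = (e^0.12 − 0.7)/(1.45 − 0.7) = 0.4275/0.7500 = 0.5700

p = 0.5700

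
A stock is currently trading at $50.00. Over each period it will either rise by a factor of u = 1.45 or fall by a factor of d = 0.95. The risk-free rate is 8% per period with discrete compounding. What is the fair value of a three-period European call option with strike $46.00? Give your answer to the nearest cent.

$14.49

Risk-neutral probability p = (1 + 0.08 − 0.95)/(1.45 − 0.95) = 0.1300/0.5000 = 0.2600
Terminal stock prices: S_uuu = 152.4, S_uud = 99.87, S_udd = 65.43, S_ddd = 42.87
Terminal payoffs (S − K): max(106.4, 0) = 106.4, max(53.87, 0) = 53.87, max(19.43, 0) = 19.43, max(-3.131, 0) = 0
Node uu (S = 105.1): V_uu = 1/1.08·[0.2600·106.4313 + 0.7400·53.8687] = 62.5324
Node ud (S = 68.88): V_ud = 1/1.08·[0.2600·53.8687 + 0.7400·19.4312] = 26.2824
Node dd (S = 45.12): V_dd = 1/1.08·[0.2600·19.4312 + 0.7400·0.0000] = 4.6779
Node u (S = 72.5): V_u = 1/1.08·[0.2600·62.5324 + 0.7400·26.2824] = 33.0624
Node d (S = 47.5): V_d = 1/1.08·[0.2600·26.2824 + 0.7400·4.6779] = 9.5325
Node 0 (S = 50): V_0 = 1/1.08·[0.2600·33.0624 + 0.7400·9.5325] = 14.4910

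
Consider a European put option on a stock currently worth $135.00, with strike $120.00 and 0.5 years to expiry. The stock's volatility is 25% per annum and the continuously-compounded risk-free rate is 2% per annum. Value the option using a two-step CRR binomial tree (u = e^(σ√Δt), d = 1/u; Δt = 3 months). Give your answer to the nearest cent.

$3.85

CRR parameters: u = e^(σ√Δt) = e^(0.25·√0.25) = 1.1331, d = 1/u = 0.8825
Per-period rate: rΔt = 0.02·0.25 = 0.005, so R = e^0.005 = 1.0050
Risk-neutral probability p = (e^0.005 − 0.8825)/(1.1331 − 0.8825) = 0.1225/0.2507 = 0.4888
Terminal stock prices: S_uu = 173.3, S_ud = 135, S_dd = 105.1
Terminal payoffs (K − S): max(-53.34, 0) = 0, max(-15, 0) = 0, max(14.86, 0) = 14.86
Node u (S = 153): V_u = e^(−0.005)·[0.4888·0.0000 + 0.5112·0.0000] = 0.0000
Node d (S = 119.1): V_d = e^(−0.005)·[0.4888·0.0000 + 0.5112·14.8619] = 7.5597
Node 0 (S = 135): V_0 = e^(−0.005)·[0.4888·0.0000 + 0.5112·7.5597] = 3.8453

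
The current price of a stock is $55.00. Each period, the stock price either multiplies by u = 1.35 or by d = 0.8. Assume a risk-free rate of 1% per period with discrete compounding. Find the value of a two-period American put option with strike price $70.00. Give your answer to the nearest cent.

$18.37

Risk-neutral probability p = (1 + 0.01 − 0.8)/(1.35 − 0.8) = 0.2100/0.5500 = 0.3818
Terminal stock prices: S_uu = 100.2, S_ud = 59.4, S_dd = 35.2
Terminal payoffs (K − S): max(-30.24, 0) = 0, max(10.6, 0) = 10.6, max(34.8, 0) = 34.8
Node u (S = 74.25): continuation = 1/1.01·[0.3818·0.0000 + 0.6182·10.6000] = 6.4878; exercise value = 0.0000 ≤ continuation, so V_u = 6.4878
Node d (S = 44): continuation = 1/1.01·[0.3818·10.6000 + 0.6182·34.8000] = 25.3069; exercise value = 26.0000 > continuation, so V_d = 26.0000 (exercise)
Node 0 (S = 55): continuation = 1/1.01·[0.3818·6.4878 + 0.6182·26.0000] = 18.3662; exercise value = 15.0000 ≤ continuation, so V_0 = 18.3662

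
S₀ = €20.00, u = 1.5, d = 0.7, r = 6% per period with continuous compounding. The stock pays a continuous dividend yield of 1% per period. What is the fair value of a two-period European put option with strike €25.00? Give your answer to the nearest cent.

Per-period risk-free factor R = e^0.06 = 1.0618; dividend-adjusted growth = e^(0.06−0.01) = 1.0513.
Risk-neutral probability p = (1.0513 − 0.7)/(1.5 − 0.7) = 0.3513/0.8000 = 0.4391
Terminal stock prices: S_uu = 45, S_ud = 21, S_dd = 9.8
Terminal payoffs (K − S): max(-20, 0) = 0, max(4, 0) = 4, max(15.2, 0) = 15.2
Node u (S = 30): V_u = e^(−0.06)·[0.4391·0.0000 + 0.5609·4.0000] = 2.1130
Node d (S = 14): V_d = e^(−0.06)·[0.4391·4.0000 + 0.5609·15.2000] = 9.6834
Node 0 (S = 20): V_0 = e^(−0.06)·[0.4391·2.1130 + 0.5609·9.6834] = 5.9890

€5.99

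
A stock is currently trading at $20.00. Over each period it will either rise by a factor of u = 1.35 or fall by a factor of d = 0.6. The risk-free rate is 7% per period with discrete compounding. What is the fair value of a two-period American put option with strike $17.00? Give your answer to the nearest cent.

$1.91

Risk-neutral probability p = (1 + 0.07 − 0.6)/(1.35 − 0.6) = 0.4700/0.7500 = 0.6267
Terminal stock prices: S_uu = 36.45, S_ud = 16.2, S_dd = 7.2
Terminal payoffs (K − S): max(-19.45, 0) = 0, max(0.8, 0) = 0.8, max(9.8, 0) = 9.8
Node u (S = 27): continuation = 1/1.07·[0.6267·0.0000 + 0.3733·0.8000] = 0.2791; exercise value = 0.0000 ≤ continuation, so V_u = 0.2791
Node d (S = 12): continuation = 1/1.07·[0.6267·0.8000 + 0.3733·9.8000] = 3.8879; exercise value = 5.0000 > continuation, so V_d = 5.0000 (exercise)
Node 0 (S = 20): continuation = 1/1.07·[0.6267·0.2791 + 0.3733·5.0000] = 1.9080; exercise value = 0.0000 ≤ continuation, so V_0 = 1.9080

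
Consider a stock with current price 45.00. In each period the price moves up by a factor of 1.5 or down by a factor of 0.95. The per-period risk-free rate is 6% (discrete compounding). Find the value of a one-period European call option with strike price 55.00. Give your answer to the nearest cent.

Risk-neutral probability p = (1 + 0.06 − 0.95)/(1.5 − 0.95) = 0.1100/0.5500 = 0.2000
Terminal stock prices: S_u = 67.5, S_d = 42.75
Terminal payoffs (S − K): max(12.5, 0) = 12.5, max(-12.25, 0) = 0
Node 0 (S = 45): V_0 = 1/1.06·[0.2000·12.5000 + 0.8000·0.0000] = 2.3585

2.36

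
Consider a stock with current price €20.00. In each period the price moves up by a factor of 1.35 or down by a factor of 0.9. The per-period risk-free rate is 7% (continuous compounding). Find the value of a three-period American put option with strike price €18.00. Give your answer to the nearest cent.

€0.65

Risk-neutral probability p = (e^0.07 − 0.9)/(1.35 − 0.9) = 0.1725/0.4500 = 0.3834
Terminal stock prices: S_uuu = 49.21, S_uud = 32.81, S_udd = 21.87, S_ddd = 14.58
Terminal payoffs (K − S): max(-31.21, 0) = 0, max(-14.81, 0) = 0, max(-3.87, 0) = 0, max(3.42, 0) = 3.42
Node uu (S = 36.45): continuation = e^(−0.07)·[0.3834·0.0000 + 0.6166·0.0000] = 0.0000; exercise value = 0.0000 ≤ continuation, so V_uu = 0.0000
Node ud (S = 24.3): continuation = e^(−0.07)·[0.3834·0.0000 + 0.6166·0.0000] = 0.0000; exercise value = 0.0000 ≤ continuation, so V_ud = 0.0000
Node dd (S = 16.2): continuation = e^(−0.07)·[0.3834·0.0000 + 0.6166·3.4200] = 1.9664; exercise value = 1.8000 ≤ continuation, so V_dd = 1.9664
Node u (S = 27): continuation = e^(−0.07)·[0.3834·0.0000 + 0.6166·0.0000] = 0.0000; exercise value = 0.0000 ≤ continuation, so V_u = 0.0000
Node d (S = 18): continuation = e^(−0.07)·[0.3834·0.0000 + 0.6166·1.9664] = 1.1306; exercise value = 0.0000 ≤ continuation, so V_d = 1.1306
Node 0 (S = 20): continuation = e^(−0.07)·[0.3834·0.0000 + 0.6166·1.1306] = 0.6500; exercise value = 0.0000 ≤ continuation, so V_0 = 0.6500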